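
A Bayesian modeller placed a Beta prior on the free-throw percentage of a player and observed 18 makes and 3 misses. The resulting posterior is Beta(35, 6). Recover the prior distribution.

Beta(17, 3)

Beta is conjugate to the binomial likelihood: posterior = Beta(α+s, β+f).
So α = 35 − 18 = 17 and β = 6 − 3 = 3.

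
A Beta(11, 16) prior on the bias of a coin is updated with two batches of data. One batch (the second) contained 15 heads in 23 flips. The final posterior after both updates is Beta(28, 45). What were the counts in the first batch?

Sequential conjugate updates are equivalent to a single update on the pooled data, so total successes = posterior α − prior α and total failures = posterior β − prior β.
Total across both batches: 28−11=17 heads, 45−16=29 tails.
Subtract the second batch: 17−15=2 heads and 29−8=21 tails.

2 heads and 21 tails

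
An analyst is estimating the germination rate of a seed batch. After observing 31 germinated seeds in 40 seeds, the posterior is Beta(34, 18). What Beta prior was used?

Beta(3, 9)

Under Beta–binomial conjugacy the posterior parameters are (a+s, b+f).
So a = 34 − 31 = 3 and b = 18 − 9 = 9.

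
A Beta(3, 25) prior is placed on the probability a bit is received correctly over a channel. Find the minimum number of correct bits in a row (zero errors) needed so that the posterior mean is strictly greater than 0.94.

k = 389

After k correct bits and 0 errors the posterior is Beta(3+k, 25), with mean (3+k)/(3+25+k).
Set (3+k)/(28+k) > 0.94 and solve: k > (0.94·28 − 3)/(1 − 0.94) = 388.667.
The smallest integer exceeding 388.667 is 389, and checking k=389: (392)/(417) = 0.9400 > 0.94.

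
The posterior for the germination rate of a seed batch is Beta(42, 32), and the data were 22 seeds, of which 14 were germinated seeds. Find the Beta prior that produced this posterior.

Under Beta–binomial conjugacy the posterior parameters are (a+s, b+f).
So a = 42 − 14 = 28 and b = 32 − 8 = 24.

Beta(28, 24)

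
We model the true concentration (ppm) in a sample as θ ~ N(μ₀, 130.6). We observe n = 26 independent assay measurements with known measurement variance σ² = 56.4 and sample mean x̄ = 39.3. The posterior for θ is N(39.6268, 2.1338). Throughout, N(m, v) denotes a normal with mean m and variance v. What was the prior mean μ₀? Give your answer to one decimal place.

The posterior mean is a precision-weighted average: μ_n = (τ₀μ₀ + τ_data·x̄)/(τ₀+τ_data), with τ₀=1/σ₀² and τ_data=n/σ².
Here τ₀ = 1/130.6 = 0.007657 and τ_data = 26/56.4 = 0.460993, so τ_n = 0.468650.
Rearranging for μ₀: μ₀ = (μ_n·τ_n − τ_data·x̄)/τ₀ = (39.6268·0.468650 − 0.460993·39.3) / 0.007657 = 0.454075/0.007657 ≈ 59.3.

μ₀ = 59.3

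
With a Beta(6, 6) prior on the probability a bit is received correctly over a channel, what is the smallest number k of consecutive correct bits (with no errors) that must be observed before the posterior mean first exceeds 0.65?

After k correct bits and 0 errors the posterior is Beta(6+k, 6), with mean (6+k)/(6+6+k).
Set (6+k)/(12+k) > 0.65 and solve: k > (0.65·12 − 6)/(1 − 0.65) = 5.143.
The smallest integer exceeding 5.143 is 6.

k = 6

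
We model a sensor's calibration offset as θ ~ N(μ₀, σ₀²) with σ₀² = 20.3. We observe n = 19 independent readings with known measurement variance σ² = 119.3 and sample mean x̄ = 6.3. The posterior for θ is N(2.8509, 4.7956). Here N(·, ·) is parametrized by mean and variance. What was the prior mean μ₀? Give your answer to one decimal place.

μ₀ = -8.3

The posterior mean is a precision-weighted average: μ_n = (τ₀μ₀ + τ_data·x̄)/(τ₀+τ_data), with τ₀=1/σ₀² and τ_data=n/σ².
Here τ₀ = 1/20.3 = 0.049261 and τ_data = 19/119.3 = 0.159262, so τ_n = 0.208523.
Rearranging for μ₀: μ₀ = (μ_n·τ_n − τ_data·x̄)/τ₀ = (2.8509·0.208523 − 0.159262·6.3) / 0.049261 = -0.408872/0.049261 ≈ -8.3.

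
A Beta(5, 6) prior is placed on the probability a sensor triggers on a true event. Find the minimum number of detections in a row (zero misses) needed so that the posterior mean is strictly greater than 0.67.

k = 8

After k detections and 0 misses the posterior is Beta(5+k, 6), with mean (5+k)/(5+6+k).
Set (5+k)/(11+k) > 0.67 and solve: k > (0.67·11 − 5)/(1 − 0.67) = 7.182.
The smallest integer exceeding 7.182 is 8, and checking k=8: (13)/(19) = 0.6842 > 0.67.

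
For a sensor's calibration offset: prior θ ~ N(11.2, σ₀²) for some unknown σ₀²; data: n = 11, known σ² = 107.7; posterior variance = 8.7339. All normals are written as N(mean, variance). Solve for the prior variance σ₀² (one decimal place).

σ₀² = 80.9

Posterior precision equals prior precision plus data precision: 1/σ_n² = 1/σ₀² + n/σ².
So 1/σ₀² = 1/8.7339 − 11/107.7 = 0.114496 − 0.102136 = 0.012360.
Hence σ₀² = 1/0.012360 ≈ 80.9.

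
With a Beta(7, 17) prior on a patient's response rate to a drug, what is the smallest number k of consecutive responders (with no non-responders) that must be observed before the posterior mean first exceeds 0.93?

k = 219

After k responders and 0 non-responders the posterior is Beta(7+k, 17), with mean (7+k)/(7+17+k).
Set (7+k)/(24+k) > 0.93 and solve: k > (0.93·24 − 7)/(1 − 0.93) = 218.857.
The smallest integer exceeding 218.857 is 219.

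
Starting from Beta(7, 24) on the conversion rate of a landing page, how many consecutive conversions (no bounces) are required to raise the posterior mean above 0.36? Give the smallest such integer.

k = 7

After k conversions and 0 bounces the posterior is Beta(7+k, 24), with mean (7+k)/(7+24+k).
Set (7+k)/(31+k) > 0.36 and solve: k > (0.36·31 − 7)/(1 − 0.36) = 6.500.
The smallest integer exceeding 6.500 is 7.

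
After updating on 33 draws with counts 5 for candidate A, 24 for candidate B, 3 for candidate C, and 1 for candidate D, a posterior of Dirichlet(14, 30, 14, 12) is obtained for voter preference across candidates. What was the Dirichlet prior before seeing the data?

Dirichlet(9, 6, 11, 11)

For a Dirichlet(α) prior with multinomial counts c, the posterior is Dirichlet(α + c) componentwise.
Subtract each count from the matching posterior parameter: 14−5=9, 30−24=6, 14−3=11, 12−1=11.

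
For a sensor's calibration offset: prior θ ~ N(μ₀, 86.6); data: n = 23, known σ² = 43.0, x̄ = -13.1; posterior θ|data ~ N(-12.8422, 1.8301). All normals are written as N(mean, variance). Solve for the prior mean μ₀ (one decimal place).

μ₀ = -0.9

With known observation variance, the Normal–Normal posterior has precision τ_n = τ₀ + n/σ² and mean μ_n = (τ₀μ₀ + (n/σ²)x̄)/τ_n.
Here τ₀ = 1/86.6 = 0.011547 and τ_data = 23/43.0 = 0.534884, so τ_n = 0.546431.
Rearranging for μ₀: μ₀ = (μ_n·τ_n − τ_data·x̄)/τ₀ = (-12.8422·0.546431 − 0.534884·-13.1) / 0.011547 = -0.010396/0.011547 ≈ -0.9.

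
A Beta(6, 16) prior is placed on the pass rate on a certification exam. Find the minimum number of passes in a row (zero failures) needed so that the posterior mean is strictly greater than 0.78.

After k passes and 0 failures the posterior is Beta(6+k, 16), with mean (6+k)/(6+16+k).
Set (6+k)/(22+k) > 0.78 and solve: k > (0.78·22 − 6)/(1 − 0.78) = 50.727.
The smallest integer exceeding 50.727 is 51.

k = 51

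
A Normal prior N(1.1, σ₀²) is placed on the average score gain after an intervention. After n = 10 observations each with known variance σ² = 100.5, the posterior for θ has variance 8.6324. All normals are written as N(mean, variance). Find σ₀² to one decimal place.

σ₀² = 61.2

Posterior precision equals prior precision plus data precision: 1/σ_n² = 1/σ₀² + n/σ².
So 1/σ₀² = 1/8.6324 − 10/100.5 = 0.115843 − 0.099502 = 0.016341.
Hence σ₀² = 1/0.016341 ≈ 61.2.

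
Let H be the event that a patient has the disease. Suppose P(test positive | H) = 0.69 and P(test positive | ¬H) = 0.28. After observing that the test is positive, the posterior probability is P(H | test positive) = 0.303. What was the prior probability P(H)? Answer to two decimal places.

Bayes' rule in odds form gives O(H|E) = O(H)·[P(E|H)/P(E|¬H)], hence O(H) = O(H|E)/LR.
Posterior odds = 0.303/(1−0.303) = 0.4347. LR = 0.69/0.28 = 2.4643.
Prior odds = 0.4347/2.4643 = 0.1764, so P(H) = 0.1764/(1+0.1764) ≈ 0.15.

P(H) = 0.15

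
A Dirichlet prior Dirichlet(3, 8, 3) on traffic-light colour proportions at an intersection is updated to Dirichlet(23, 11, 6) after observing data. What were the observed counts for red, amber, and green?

counts (20, 3, 3)

For a Dirichlet(α) prior with multinomial counts c, the posterior is Dirichlet(α + c) componentwise.
Counts are posterior − prior componentwise: 23−3=20, 11−8=3, 6−3=3.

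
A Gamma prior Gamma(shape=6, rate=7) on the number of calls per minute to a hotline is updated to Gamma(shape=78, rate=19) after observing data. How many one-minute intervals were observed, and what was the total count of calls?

n = 12 one-minute intervals with total 72 calls

Gamma–Poisson conjugacy: posterior shape = α + Σxᵢ, posterior rate = β + n.
Matching: Σxᵢ = 78 − 6 = 72 and n = 19 − 7 = 12.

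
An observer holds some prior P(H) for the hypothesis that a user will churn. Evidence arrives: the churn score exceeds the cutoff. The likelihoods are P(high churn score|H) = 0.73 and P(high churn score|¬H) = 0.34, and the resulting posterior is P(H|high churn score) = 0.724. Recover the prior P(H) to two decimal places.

In odds form, posterior odds = prior odds × likelihood ratio, so prior odds = posterior odds ÷ LR.
Posterior odds = 0.724/(1−0.724) = 2.6232. LR = 0.73/0.34 = 2.1471.
Prior odds = 2.6232/2.1471 = 1.2217, so P(H) = 1.2217/(1+1.2217) ≈ 0.55.

P(H) = 0.55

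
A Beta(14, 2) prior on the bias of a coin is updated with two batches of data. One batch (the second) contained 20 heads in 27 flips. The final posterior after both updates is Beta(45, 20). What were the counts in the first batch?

Sequential conjugate updates are equivalent to a single update on the pooled data, so total successes = posterior α − prior α and total failures = posterior β − prior β.
Total across both batches: 45−14=31 heads, 20−2=18 tails.
Subtract the second batch: 31−20=11 heads and 18−7=11 tails.

11 heads and 11 tails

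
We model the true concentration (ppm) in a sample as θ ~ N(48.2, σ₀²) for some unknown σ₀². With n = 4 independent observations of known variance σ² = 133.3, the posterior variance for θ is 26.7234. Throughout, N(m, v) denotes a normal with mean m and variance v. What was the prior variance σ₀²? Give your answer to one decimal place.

σ₀² = 134.9

For the Normal–Normal model with known σ², precisions add: τ_n = τ₀ + n/σ².
So 1/σ₀² = 1/26.7234 − 4/133.3 = 0.037420 − 0.030008 = 0.007412.
Hence σ₀² = 1/0.007412 ≈ 134.9.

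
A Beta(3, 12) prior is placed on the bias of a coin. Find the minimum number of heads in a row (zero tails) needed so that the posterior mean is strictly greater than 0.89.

k = 95

After k heads and 0 tails the posterior is Beta(3+k, 12), with mean (3+k)/(3+12+k).
Set (3+k)/(15+k) > 0.89 and solve: k > (0.89·15 − 3)/(1 − 0.89) = 94.091.
The smallest integer exceeding 94.091 is 95.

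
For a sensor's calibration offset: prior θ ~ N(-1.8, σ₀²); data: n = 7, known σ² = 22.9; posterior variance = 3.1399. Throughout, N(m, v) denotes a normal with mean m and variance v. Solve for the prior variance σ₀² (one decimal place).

σ₀² = 78.1

Posterior precision equals prior precision plus data precision: 1/σ_n² = 1/σ₀² + n/σ².
So 1/σ₀² = 1/3.1399 − 7/22.9 = 0.318481 − 0.305677 = 0.012804.
Hence σ₀² = 1/0.012804 ≈ 78.1.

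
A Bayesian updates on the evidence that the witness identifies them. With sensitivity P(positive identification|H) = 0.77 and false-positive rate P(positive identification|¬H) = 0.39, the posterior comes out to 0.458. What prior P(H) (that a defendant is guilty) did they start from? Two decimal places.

In odds form, posterior odds = prior odds × likelihood ratio, so prior odds = posterior odds ÷ LR.
Posterior odds = 0.458/(1−0.458) = 0.8450. LR = 0.77/0.39 = 1.9744.
Prior odds = 0.8450/1.9744 = 0.4280, so P(H) = 0.4280/(1+0.4280) ≈ 0.30.

P(H) = 0.30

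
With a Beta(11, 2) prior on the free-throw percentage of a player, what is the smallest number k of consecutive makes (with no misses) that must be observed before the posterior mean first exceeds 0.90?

k = 8

After k makes and 0 misses the posterior is Beta(11+k, 2), with mean (11+k)/(11+2+k).
Set (11+k)/(13+k) > 0.90 and solve: k > (0.90·13 − 11)/(1 − 0.90) = 7.000.
The smallest integer exceeding 7.000 is 8.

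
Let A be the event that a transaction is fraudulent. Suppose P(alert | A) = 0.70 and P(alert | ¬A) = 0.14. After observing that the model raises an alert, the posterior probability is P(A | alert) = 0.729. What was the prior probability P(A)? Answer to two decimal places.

Bayes' rule in odds form gives O(A|E) = O(A)·[P(E|A)/P(E|¬A)], hence O(A) = O(A|E)/LR.
Posterior odds = 0.729/(1−0.729) = 2.6900. LR = 0.70/0.14 = 5.0000.
Prior odds = 2.6900/5.0000 = 0.5380, so P(A) = 0.5380/(1+0.5380) ≈ 0.35.

P(A) = 0.35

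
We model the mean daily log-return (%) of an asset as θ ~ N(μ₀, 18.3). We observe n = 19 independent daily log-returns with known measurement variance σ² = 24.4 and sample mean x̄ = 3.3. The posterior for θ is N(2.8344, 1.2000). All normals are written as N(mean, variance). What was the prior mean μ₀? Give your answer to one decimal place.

With known observation variance, the Normal–Normal posterior has precision τ_n = τ₀ + n/σ² and mean μ_n = (τ₀μ₀ + (n/σ²)x̄)/τ_n.
Here τ₀ = 1/18.3 = 0.054645 and τ_data = 19/24.4 = 0.778689, so τ_n = 0.833334.
Rearranging for μ₀: μ₀ = (μ_n·τ_n − τ_data·x̄)/τ₀ = (2.8344·0.833334 − 0.778689·3.3) / 0.054645 = -0.207672/0.054645 ≈ -3.8.

μ₀ = -3.8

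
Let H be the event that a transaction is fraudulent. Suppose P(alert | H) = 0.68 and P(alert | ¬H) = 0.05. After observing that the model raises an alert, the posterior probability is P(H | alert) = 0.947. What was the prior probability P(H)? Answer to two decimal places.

P(H) = 0.57

In odds form, posterior odds = prior odds × likelihood ratio, so prior odds = posterior odds ÷ LR.
Posterior odds = 0.947/(1−0.947) = 17.8679. LR = 0.68/0.05 = 13.6000.
Prior odds = 17.8679/13.6000 = 1.3138, so P(H) = 1.3138/(1+1.3138) ≈ 0.57.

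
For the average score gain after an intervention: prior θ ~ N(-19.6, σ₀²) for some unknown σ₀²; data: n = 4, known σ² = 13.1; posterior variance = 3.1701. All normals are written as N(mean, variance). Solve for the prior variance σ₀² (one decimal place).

For the Normal–Normal model with known σ², precisions add: τ_n = τ₀ + n/σ².
So 1/σ₀² = 1/3.1701 − 4/13.1 = 0.315447 − 0.305344 = 0.010103.
Hence σ₀² = 1/0.010103 ≈ 99.0.

σ₀² = 99.0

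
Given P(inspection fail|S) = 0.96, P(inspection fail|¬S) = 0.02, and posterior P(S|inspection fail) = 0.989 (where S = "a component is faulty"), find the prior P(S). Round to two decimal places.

P(S) = 0.65

Bayes' rule in odds form gives O(S|E) = O(S)·[P(E|S)/P(E|¬S)], hence O(S) = O(S|E)/LR.
Posterior odds = 0.989/(1−0.989) = 89.9091. LR = 0.96/0.02 = 48.0000.
Prior odds = 89.9091/48.0000 = 1.8731, so P(S) = 1.8731/(1+1.8731) ≈ 0.65.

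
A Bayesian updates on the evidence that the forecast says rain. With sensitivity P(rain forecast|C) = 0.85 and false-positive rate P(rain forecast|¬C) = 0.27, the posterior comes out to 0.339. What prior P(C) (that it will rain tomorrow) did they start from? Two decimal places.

Bayes' rule in odds form gives O(C|E) = O(C)·[P(E|C)/P(E|¬C)], hence O(C) = O(C|E)/LR.
Posterior odds = 0.339/(1−0.339) = 0.5129. LR = 0.85/0.27 = 3.1481.
Prior odds = 0.5129/3.1481 = 0.1629, so P(C) = 0.1629/(1+0.1629) ≈ 0.14.

P(C) = 0.14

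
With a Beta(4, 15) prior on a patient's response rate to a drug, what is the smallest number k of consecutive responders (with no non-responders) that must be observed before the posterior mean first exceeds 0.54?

After k responders and 0 non-responders the posterior is Beta(4+k, 15), with mean (4+k)/(4+15+k).
Set (4+k)/(19+k) > 0.54 and solve: k > (0.54·19 − 4)/(1 − 0.54) = 13.609.
The smallest integer exceeding 13.609 is 14, and checking k=14: (18)/(33) = 0.5455 > 0.54.

k = 14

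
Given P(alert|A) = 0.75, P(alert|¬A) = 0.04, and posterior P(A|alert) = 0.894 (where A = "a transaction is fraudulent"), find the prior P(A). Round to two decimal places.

Bayes' rule in odds form gives O(A|E) = O(A)·[P(E|A)/P(E|¬A)], hence O(A) = O(A|E)/LR.
Posterior odds = 0.894/(1−0.894) = 8.4340. LR = 0.75/0.04 = 18.7500.
Prior odds = 8.4340/18.7500 = 0.4498, so P(A) = 0.4498/(1+0.4498) ≈ 0.31.

P(A) = 0.31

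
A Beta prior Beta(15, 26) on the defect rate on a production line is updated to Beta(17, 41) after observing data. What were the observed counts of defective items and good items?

Under Beta–binomial conjugacy the posterior parameters are (a+s, b+f).
So s = 17 − 15 = 2 and f = 41 − 26 = 15.

2 defective items and 15 good items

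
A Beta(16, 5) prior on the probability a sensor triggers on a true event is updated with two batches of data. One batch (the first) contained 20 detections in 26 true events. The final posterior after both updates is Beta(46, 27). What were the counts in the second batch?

Because Beta–binomial updating is additive in the counts, the combined data contributed (α_post−α_prior, β_post−β_prior) successes and failures.
Total across both batches: 46−16=30 detections, 27−5=22 misses.
Subtract the first batch: 30−20=10 detections and 22−6=16 misses.

10 detections and 16 misses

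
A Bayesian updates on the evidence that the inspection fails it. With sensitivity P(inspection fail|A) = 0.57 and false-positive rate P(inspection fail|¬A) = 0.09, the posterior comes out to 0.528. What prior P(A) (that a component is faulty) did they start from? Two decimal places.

P(A) = 0.15

Bayes' rule in odds form gives O(A|E) = O(A)·[P(E|A)/P(E|¬A)], hence O(A) = O(A|E)/LR.
Posterior odds = 0.528/(1−0.528) = 1.1186. LR = 0.57/0.09 = 6.3333.
Prior odds = 1.1186/6.3333 = 0.1766, so P(A) = 0.1766/(1+0.1766) ≈ 0.15.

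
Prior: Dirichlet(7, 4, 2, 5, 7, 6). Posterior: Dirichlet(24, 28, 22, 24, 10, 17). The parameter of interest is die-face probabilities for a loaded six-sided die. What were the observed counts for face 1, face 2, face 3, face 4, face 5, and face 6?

counts (17, 24, 20, 19, 3, 11)

For a Dirichlet(α) prior with multinomial counts c, the posterior is Dirichlet(α + c) componentwise.
Counts are posterior − prior componentwise: 24−7=17, 28−4=24, 22−2=20, 24−5=19, 10−7=3, 17−6=11.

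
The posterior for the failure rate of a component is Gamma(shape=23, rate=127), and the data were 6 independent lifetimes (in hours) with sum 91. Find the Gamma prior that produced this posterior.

Gamma–exponential conjugacy: posterior shape = α + n, posterior rate = β + Σtᵢ.
So α = 23 − 6 = 17 and β = 127 − 91 = 36.

Gamma(shape=17, rate=36)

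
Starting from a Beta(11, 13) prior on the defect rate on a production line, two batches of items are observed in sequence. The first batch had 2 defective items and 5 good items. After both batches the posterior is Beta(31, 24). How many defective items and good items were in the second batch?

18 defective items and 6 good items

Sequential conjugate updates are equivalent to a single update on the pooled data, so total successes = posterior α − prior α and total failures = posterior β − prior β.
Total across both batches: 31−11=20 defective items, 24−13=11 good items.
Subtract the first batch: 20−2=18 defective items and 11−5=6 good items.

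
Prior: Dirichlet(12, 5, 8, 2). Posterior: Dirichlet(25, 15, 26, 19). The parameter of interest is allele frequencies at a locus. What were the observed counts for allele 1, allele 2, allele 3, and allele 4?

counts (13, 10, 18, 17)

For a Dirichlet(α) prior with multinomial counts c, the posterior is Dirichlet(α + c) componentwise.
Counts are posterior − prior componentwise: 25−12=13, 15−5=10, 26−8=18, 19−2=17.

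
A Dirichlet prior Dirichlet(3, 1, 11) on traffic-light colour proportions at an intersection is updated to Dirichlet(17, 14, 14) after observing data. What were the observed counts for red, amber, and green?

For a Dirichlet(α) prior with multinomial counts c, the posterior is Dirichlet(α + c) componentwise.
Counts are posterior − prior componentwise: 17−3=14, 14−1=13, 14−11=3.

counts (14, 13, 3)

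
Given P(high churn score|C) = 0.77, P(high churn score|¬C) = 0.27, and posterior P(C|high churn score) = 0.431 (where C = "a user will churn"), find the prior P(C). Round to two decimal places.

In odds form, posterior odds = prior odds × likelihood ratio, so prior odds = posterior odds ÷ LR.
Posterior odds = 0.431/(1−0.431) = 0.7575. LR = 0.77/0.27 = 2.8519.
Prior odds = 0.7575/2.8519 = 0.2656, so P(C) = 0.2656/(1+0.2656) ≈ 0.21.

P(C) = 0.21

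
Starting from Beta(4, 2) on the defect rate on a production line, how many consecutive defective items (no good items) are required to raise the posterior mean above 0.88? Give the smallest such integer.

After k defective items and 0 good items the posterior is Beta(4+k, 2), with mean (4+k)/(4+2+k).
Set (4+k)/(6+k) > 0.88 and solve: k > (0.88·6 − 4)/(1 − 0.88) = 10.667.
The smallest integer exceeding 10.667 is 11.

k = 11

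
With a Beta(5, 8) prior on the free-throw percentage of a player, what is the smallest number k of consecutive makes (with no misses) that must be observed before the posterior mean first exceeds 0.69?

After k makes and 0 misses the posterior is Beta(5+k, 8), with mean (5+k)/(5+8+k).
Set (5+k)/(13+k) > 0.69 and solve: k > (0.69·13 − 5)/(1 − 0.69) = 12.806.
The smallest integer exceeding 12.806 is 13, and checking k=13: (18)/(26) = 0.6923 > 0.69.

k = 13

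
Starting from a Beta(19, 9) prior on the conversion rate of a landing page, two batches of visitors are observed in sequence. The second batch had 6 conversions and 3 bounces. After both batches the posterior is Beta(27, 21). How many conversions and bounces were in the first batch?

Because Beta–binomial updating is additive in the counts, the combined data contributed (α_post−α_prior, β_post−β_prior) successes and failures.
Total across both batches: 27−19=8 conversions, 21−9=12 bounces.
Subtract the second batch: 8−6=2 conversions and 12−3=9 bounces.

2 conversions and 9 bounces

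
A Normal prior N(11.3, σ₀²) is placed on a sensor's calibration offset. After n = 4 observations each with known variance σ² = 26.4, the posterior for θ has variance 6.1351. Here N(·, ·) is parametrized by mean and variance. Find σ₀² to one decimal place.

σ₀² = 87.1

Posterior precision equals prior precision plus data precision: 1/σ_n² = 1/σ₀² + n/σ².
So 1/σ₀² = 1/6.1351 − 4/26.4 = 0.162997 − 0.151515 = 0.011482.
Hence σ₀² = 1/0.011482 ≈ 87.1.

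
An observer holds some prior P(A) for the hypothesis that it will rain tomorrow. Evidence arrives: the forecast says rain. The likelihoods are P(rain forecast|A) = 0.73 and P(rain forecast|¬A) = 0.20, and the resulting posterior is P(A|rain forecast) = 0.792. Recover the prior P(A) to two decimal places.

In odds form, posterior odds = prior odds × likelihood ratio, so prior odds = posterior odds ÷ LR.
Posterior odds = 0.792/(1−0.792) = 3.8077. LR = 0.73/0.20 = 3.6500.
Prior odds = 3.8077/3.6500 = 1.0432, so P(A) = 1.0432/(1+1.0432) ≈ 0.51.

P(A) = 0.51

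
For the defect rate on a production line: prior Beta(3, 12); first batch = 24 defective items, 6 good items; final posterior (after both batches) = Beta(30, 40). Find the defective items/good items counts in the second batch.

3 defective items and 22 good items

Sequential conjugate updates are equivalent to a single update on the pooled data, so total successes = posterior α − prior α and total failures = posterior β − prior β.
Total across both batches: 30−3=27 defective items, 40−12=28 good items.
Subtract the first batch: 27−24=3 defective items and 28−6=22 good items.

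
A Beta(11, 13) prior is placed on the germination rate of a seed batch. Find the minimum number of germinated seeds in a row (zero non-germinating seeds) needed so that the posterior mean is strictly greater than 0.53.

After k germinated seeds and 0 non-germinating seeds the posterior is Beta(11+k, 13), with mean (11+k)/(11+13+k).
Set (11+k)/(24+k) > 0.53 and solve: k > (0.53·24 − 11)/(1 − 0.53) = 3.660.
The smallest integer exceeding 3.660 is 4.

k = 4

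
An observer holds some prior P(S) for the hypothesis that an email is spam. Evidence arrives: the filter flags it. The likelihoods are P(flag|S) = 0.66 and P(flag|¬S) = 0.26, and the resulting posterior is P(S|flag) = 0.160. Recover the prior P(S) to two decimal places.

P(S) = 0.07

In odds form, posterior odds = prior odds × likelihood ratio, so prior odds = posterior odds ÷ LR.
Posterior odds = 0.160/(1−0.160) = 0.1905. LR = 0.66/0.26 = 2.5385.
Prior odds = 0.1905/2.5385 = 0.0750, so P(S) = 0.0750/(1+0.0750) ≈ 0.07.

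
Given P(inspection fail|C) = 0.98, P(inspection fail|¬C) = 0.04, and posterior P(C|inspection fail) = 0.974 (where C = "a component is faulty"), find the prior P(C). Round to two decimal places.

In odds form, posterior odds = prior odds × likelihood ratio, so prior odds = posterior odds ÷ LR.
Posterior odds = 0.974/(1−0.974) = 37.4615. LR = 0.98/0.04 = 24.5000.
Prior odds = 37.4615/24.5000 = 1.5290, so P(C) = 1.5290/(1+1.5290) ≈ 0.60.

P(C) = 0.60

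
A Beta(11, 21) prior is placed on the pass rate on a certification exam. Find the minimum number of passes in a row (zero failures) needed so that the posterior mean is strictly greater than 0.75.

After k passes and 0 failures the posterior is Beta(11+k, 21), with mean (11+k)/(11+21+k).
Set (11+k)/(32+k) > 0.75 and solve: k > (0.75·32 − 11)/(1 − 0.75) = 52.000.
The smallest integer exceeding 52.000 is 53, and checking k=53: (64)/(85) = 0.7529 > 0.75.

k = 53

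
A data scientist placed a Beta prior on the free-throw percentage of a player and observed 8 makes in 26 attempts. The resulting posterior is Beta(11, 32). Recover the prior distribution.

Beta(3, 14)

Beta is conjugate to the binomial likelihood: posterior = Beta(α+s, β+f).
Subtract the data counts: 11−8=3, 32−18=14.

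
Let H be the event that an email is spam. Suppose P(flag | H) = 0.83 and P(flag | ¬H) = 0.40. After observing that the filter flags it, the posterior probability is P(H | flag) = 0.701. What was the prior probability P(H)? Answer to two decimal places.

P(H) = 0.53

In odds form, posterior odds = prior odds × likelihood ratio, so prior odds = posterior odds ÷ LR.
Posterior odds = 0.701/(1−0.701) = 2.3445. LR = 0.83/0.40 = 2.0750.
Prior odds = 2.3445/2.0750 = 1.1299, so P(H) = 1.1299/(1+1.1299) ≈ 0.53.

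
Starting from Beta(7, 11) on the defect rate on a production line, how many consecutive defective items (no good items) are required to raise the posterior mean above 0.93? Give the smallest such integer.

k = 140

After k defective items and 0 good items the posterior is Beta(7+k, 11), with mean (7+k)/(7+11+k).
Set (7+k)/(18+k) > 0.93 and solve: k > (0.93·18 − 7)/(1 − 0.93) = 139.143.
The smallest integer exceeding 139.143 is 140.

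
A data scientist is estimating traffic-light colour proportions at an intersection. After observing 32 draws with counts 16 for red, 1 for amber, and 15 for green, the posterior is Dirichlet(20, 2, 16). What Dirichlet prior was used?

Dirichlet(4, 1, 1)

For a Dirichlet(α) prior with multinomial counts c, the posterior is Dirichlet(α + c) componentwise.
Subtract each count from the matching posterior parameter: 20−16=4, 2−1=1, 16−15=1.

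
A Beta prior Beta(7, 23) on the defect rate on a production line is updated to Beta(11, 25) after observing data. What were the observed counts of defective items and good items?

4 defective items and 2 good items

Under Beta–binomial conjugacy the posterior parameters are (a+s, b+f).
Match parameters: s=11−7=4, f=25−23=2.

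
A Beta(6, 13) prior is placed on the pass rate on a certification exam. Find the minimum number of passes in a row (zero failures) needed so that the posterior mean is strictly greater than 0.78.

After k passes and 0 failures the posterior is Beta(6+k, 13), with mean (6+k)/(6+13+k).
Set (6+k)/(19+k) > 0.78 and solve: k > (0.78·19 − 6)/(1 − 0.78) = 40.091.
The smallest integer exceeding 40.091 is 41, and checking k=41: (47)/(60) = 0.7833 > 0.78.

k = 41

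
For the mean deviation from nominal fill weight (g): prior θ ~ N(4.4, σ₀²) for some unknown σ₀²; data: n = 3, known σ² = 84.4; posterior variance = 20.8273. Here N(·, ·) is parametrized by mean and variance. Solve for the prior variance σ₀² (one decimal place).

σ₀² = 80.2

Posterior precision equals prior precision plus data precision: 1/σ_n² = 1/σ₀² + n/σ².
So 1/σ₀² = 1/20.8273 − 3/84.4 = 0.048014 − 0.035545 = 0.012469.
Hence σ₀² = 1/0.012469 ≈ 80.2.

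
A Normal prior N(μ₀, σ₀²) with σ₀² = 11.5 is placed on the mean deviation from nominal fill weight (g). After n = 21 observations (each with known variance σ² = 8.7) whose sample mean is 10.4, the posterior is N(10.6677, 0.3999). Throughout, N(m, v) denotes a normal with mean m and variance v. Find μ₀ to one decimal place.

μ₀ = 18.1

The posterior mean is a precision-weighted average: μ_n = (τ₀μ₀ + τ_data·x̄)/(τ₀+τ_data), with τ₀=1/σ₀² and τ_data=n/σ².
Here τ₀ = 1/11.5 = 0.086957 and τ_data = 21/8.7 = 2.413793, so τ_n = 2.500750.
Rearranging for μ₀: μ₀ = (μ_n·τ_n − τ_data·x̄)/τ₀ = (10.6677·2.500750 − 2.413793·10.4) / 0.086957 = 1.573804/0.086957 ≈ 18.1.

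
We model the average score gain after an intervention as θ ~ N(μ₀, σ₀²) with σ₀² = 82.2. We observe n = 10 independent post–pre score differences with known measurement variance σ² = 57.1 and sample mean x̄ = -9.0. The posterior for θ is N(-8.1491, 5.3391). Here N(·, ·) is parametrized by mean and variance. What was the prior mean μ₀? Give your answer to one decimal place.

The posterior mean is a precision-weighted average: μ_n = (τ₀μ₀ + τ_data·x̄)/(τ₀+τ_data), with τ₀=1/σ₀² and τ_data=n/σ².
Here τ₀ = 1/82.2 = 0.012165 and τ_data = 10/57.1 = 0.175131, so τ_n = 0.187296.
Rearranging for μ₀: μ₀ = (μ_n·τ_n − τ_data·x̄)/τ₀ = (-8.1491·0.187296 − 0.175131·-9.0) / 0.012165 = 0.049885/0.012165 ≈ 4.1.

μ₀ = 4.1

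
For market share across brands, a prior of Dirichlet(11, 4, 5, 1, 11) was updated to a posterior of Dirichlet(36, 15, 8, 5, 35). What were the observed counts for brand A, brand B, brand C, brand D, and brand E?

For a Dirichlet(α) prior with multinomial counts c, the posterior is Dirichlet(α + c) componentwise.
Counts are posterior − prior componentwise: 36−11=25, 15−4=11, 8−5=3, 5−1=4, 35−11=24.

counts (25, 11, 3, 4, 24)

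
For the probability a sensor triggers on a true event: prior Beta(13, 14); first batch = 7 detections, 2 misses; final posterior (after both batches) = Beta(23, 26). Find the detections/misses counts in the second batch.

3 detections and 10 misses

Because Beta–binomial updating is additive in the counts, the combined data contributed (α_post−α_prior, β_post−β_prior) successes and failures.
Total across both batches: 23−13=10 detections, 26−14=12 misses.
Subtract the first batch: 10−7=3 detections and 12−2=10 misses.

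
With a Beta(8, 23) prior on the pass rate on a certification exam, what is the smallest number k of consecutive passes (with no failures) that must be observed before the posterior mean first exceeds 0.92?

After k passes and 0 failures the posterior is Beta(8+k, 23), with mean (8+k)/(8+23+k).
Set (8+k)/(31+k) > 0.92 and solve: k > (0.92·31 − 8)/(1 − 0.92) = 256.500.
The smallest integer exceeding 256.500 is 257, and checking k=257: (265)/(288) = 0.9201 > 0.92.

k = 257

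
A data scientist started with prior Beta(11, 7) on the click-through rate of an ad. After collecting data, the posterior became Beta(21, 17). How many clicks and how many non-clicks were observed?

10 clicks and 10 non-clicks

Under Beta–binomial conjugacy the posterior parameters are (α+s, β+f).
Match parameters: s=21−11=10, f=17−7=10.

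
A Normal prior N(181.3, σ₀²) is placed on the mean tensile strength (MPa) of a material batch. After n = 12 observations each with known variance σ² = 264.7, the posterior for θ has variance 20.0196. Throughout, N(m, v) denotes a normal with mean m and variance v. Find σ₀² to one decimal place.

σ₀² = 216.6

Posterior precision equals prior precision plus data precision: 1/σ_n² = 1/σ₀² + n/σ².
So 1/σ₀² = 1/20.0196 − 12/264.7 = 0.049951 − 0.045334 = 0.004617.
Hence σ₀² = 1/0.004617 ≈ 216.6.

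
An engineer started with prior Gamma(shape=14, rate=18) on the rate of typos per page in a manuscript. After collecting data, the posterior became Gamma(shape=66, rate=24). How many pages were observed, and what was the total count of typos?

n = 6 pages with total 52 typos

A Gamma(α, β) prior (rate parametrization) on a Poisson rate with n observations summing to S gives posterior Gamma(α+S, β+n).
Matching: Σxᵢ = 66 − 14 = 52 and n = 24 − 18 = 6.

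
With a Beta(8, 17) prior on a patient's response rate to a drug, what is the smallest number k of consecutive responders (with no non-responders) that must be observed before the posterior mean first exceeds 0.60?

After k responders and 0 non-responders the posterior is Beta(8+k, 17), with mean (8+k)/(8+17+k).
Set (8+k)/(25+k) > 0.60 and solve: k > (0.60·25 − 8)/(1 − 0.60) = 17.500.
The smallest integer exceeding 17.500 is 18, and checking k=18: (26)/(43) = 0.6047 > 0.60.

k = 18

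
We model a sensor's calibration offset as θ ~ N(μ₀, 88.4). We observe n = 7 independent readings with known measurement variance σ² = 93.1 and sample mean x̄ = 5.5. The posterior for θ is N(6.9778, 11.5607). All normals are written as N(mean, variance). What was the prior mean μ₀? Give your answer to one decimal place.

μ₀ = 16.8

With known observation variance, the Normal–Normal posterior has precision τ_n = τ₀ + n/σ² and mean μ_n = (τ₀μ₀ + (n/σ²)x̄)/τ_n.
Here τ₀ = 1/88.4 = 0.011312 and τ_data = 7/93.1 = 0.075188, so τ_n = 0.086500.
Rearranging for μ₀: μ₀ = (μ_n·τ_n − τ_data·x̄)/τ₀ = (6.9778·0.086500 − 0.075188·5.5) / 0.011312 = 0.190046/0.011312 ≈ 16.8.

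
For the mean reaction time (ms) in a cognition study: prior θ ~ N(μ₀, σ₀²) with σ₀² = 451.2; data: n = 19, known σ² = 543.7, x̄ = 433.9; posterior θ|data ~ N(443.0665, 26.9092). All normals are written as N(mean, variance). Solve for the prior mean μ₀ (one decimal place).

With known observation variance, the Normal–Normal posterior has precision τ_n = τ₀ + n/σ² and mean μ_n = (τ₀μ₀ + (n/σ²)x̄)/τ_n.
Here τ₀ = 1/451.2 = 0.002216 and τ_data = 19/543.7 = 0.034946, so τ_n = 0.037162.
Rearranging for μ₀: μ₀ = (μ_n·τ_n − τ_data·x̄)/τ₀ = (443.0665·0.037162 − 0.034946·433.9) / 0.002216 = 1.302168/0.002216 ≈ 587.6.

μ₀ = 587.6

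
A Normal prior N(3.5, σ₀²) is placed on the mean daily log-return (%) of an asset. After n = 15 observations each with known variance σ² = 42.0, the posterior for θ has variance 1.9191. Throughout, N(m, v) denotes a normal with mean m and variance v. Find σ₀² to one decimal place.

σ₀² = 6.1

Posterior precision equals prior precision plus data precision: 1/σ_n² = 1/σ₀² + n/σ².
So 1/σ₀² = 1/1.9191 − 15/42.0 = 0.521078 − 0.357143 = 0.163935.
Hence σ₀² = 1/0.163935 ≈ 6.1.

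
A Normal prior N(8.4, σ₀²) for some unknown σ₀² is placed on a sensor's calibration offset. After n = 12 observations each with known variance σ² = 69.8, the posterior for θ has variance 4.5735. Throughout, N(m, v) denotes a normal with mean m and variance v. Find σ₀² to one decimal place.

For the Normal–Normal model with known σ², precisions add: τ_n = τ₀ + n/σ².
So 1/σ₀² = 1/4.5735 − 12/69.8 = 0.218651 − 0.171920 = 0.046731.
Hence σ₀² = 1/0.046731 ≈ 21.4.

σ₀² = 21.4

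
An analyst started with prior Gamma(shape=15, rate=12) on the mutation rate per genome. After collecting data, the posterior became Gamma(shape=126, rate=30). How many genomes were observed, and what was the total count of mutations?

n = 18 genomes with total 111 mutations

Gamma–Poisson conjugacy: posterior shape = α + Σxᵢ, posterior rate = β + n.
Matching: Σxᵢ = 126 − 15 = 111 and n = 30 − 12 = 18.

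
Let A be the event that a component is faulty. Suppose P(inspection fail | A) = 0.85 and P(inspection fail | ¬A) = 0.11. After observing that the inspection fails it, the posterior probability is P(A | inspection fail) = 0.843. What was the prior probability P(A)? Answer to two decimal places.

P(A) = 0.41

In odds form, posterior odds = prior odds × likelihood ratio, so prior odds = posterior odds ÷ LR.
Posterior odds = 0.843/(1−0.843) = 5.3694. LR = 0.85/0.11 = 7.7273.
Prior odds = 5.3694/7.7273 = 0.6949, so P(A) = 0.6949/(1+0.6949) ≈ 0.41.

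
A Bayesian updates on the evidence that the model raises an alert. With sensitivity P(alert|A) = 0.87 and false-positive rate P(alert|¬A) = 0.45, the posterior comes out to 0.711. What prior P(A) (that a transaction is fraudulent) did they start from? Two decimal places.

P(A) = 0.56

In odds form, posterior odds = prior odds × likelihood ratio, so prior odds = posterior odds ÷ LR.
Posterior odds = 0.711/(1−0.711) = 2.4602. LR = 0.87/0.45 = 1.9333.
Prior odds = 2.4602/1.9333 = 1.2725, so P(A) = 1.2725/(1+1.2725) ≈ 0.56.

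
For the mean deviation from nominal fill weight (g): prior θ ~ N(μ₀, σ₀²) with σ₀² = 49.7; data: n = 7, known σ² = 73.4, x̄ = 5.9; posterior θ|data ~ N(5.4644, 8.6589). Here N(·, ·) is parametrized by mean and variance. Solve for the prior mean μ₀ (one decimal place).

The posterior mean is a precision-weighted average: μ_n = (τ₀μ₀ + τ_data·x̄)/(τ₀+τ_data), with τ₀=1/σ₀² and τ_data=n/σ².
Here τ₀ = 1/49.7 = 0.020121 and τ_data = 7/73.4 = 0.095368, so τ_n = 0.115489.
Rearranging for μ₀: μ₀ = (μ_n·τ_n − τ_data·x̄)/τ₀ = (5.4644·0.115489 − 0.095368·5.9) / 0.020121 = 0.068407/0.020121 ≈ 3.4.

μ₀ = 3.4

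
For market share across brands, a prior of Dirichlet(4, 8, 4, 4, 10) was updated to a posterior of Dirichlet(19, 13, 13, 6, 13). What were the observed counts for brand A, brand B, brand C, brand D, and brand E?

counts (15, 5, 9, 2, 3)

For a Dirichlet(α) prior with multinomial counts c, the posterior is Dirichlet(α + c) componentwise.
Counts are posterior − prior componentwise: 19−4=15, 13−8=5, 13−4=9, 6−4=2, 13−10=3.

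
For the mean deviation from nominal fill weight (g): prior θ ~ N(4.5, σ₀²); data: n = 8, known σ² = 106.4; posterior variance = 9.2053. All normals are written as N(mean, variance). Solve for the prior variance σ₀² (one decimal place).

σ₀² = 29.9

Posterior precision equals prior precision plus data precision: 1/σ_n² = 1/σ₀² + n/σ².
So 1/σ₀² = 1/9.2053 − 8/106.4 = 0.108633 − 0.075188 = 0.033445.
Hence σ₀² = 1/0.033445 ≈ 29.9.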